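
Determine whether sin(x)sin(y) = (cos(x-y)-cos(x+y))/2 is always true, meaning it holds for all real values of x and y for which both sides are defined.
Claim: sin(x)sin(y) = (cos(x-y)-cos(x+y))/2.
Reasoning: cos(x-y) = cos(x)cos(y) + sin(x)sin(y) and cos(x+y) = cos(x)cos(y) - sin(x)sin(y). Subtracting, cos(x-y) - cos(x+y) = 2sin(x)sin(y); divide by 2.
So the two sides agree for all real values of x and y for which both sides are defined.

Conclusion: Yes, this is an identity.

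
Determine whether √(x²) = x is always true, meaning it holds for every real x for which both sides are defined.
Claim: √(x²) = x.
Test a specific point where both sides are defined: x = -1.
LHS = √(x²) ≈ 1.0000
RHS = x ≈ -1.0000
Since 1.0000 ≠ -1.0000, the equation fails at this point, so it cannot hold for every real x for which both sides are defined.
√(x²) = |x|, which differs from x whenever x < 0 (both sides are defined for every real x).

Conclusion: No, this is NOT an identity.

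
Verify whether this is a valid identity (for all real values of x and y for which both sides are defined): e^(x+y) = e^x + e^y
Claim: e^(x+y) = e^x + e^y.
Test a specific point where both sides are defined: x = -3, y = -2.
LHS = e^(x+y) ≈ 0.0067
RHS = e^x + e^y ≈ 0.1851
Since 0.0067 ≠ 0.1851, the equation fails at this point, so it cannot hold for all real values of x and y for which both sides are defined.
The correct rule is e^(x+y) = e^x · e^y (a product, not a sum).

Conclusion: No, this is NOT an identity.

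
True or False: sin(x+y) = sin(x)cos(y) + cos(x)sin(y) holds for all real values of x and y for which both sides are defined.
True.

Claim: sin(x+y) = sin(x)cos(y) + cos(x)sin(y).
Reasoning: By Euler's formula e^(i(x+y)) = e^(ix)·e^(iy) = (cos x + i·sin x)(cos y + i·sin y). The imaginary part of the left side is sin(x+y); the imaginary part of the product is sin(x)cos(y) + cos(x)sin(y).
So the two sides agree for all real values of x and y for which both sides are defined.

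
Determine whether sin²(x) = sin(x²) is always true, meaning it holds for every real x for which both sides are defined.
Claim: sin²(x) = sin(x²).
Test a specific point where both sides are defined: x = -π/6.
LHS = sin²(x) ≈ 0.2500
RHS = sin(x²) ≈ 0.2707
Since 0.2500 ≠ 0.2707, the equation fails at this point, so it cannot hold for every real x for which both sides are defined.
sin²(x) means (sin x)², squaring the output; sin(x²) squares the input. These are different functions.

Conclusion: No, this is NOT an identity.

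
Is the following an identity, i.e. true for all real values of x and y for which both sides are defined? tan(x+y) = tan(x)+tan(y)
No, this is NOT an identity.

Claim: tan(x+y) = tan(x)+tan(y).
Test a specific point where both sides are defined: x = π/6, y = 2π/3.
LHS = tan(x+y) ≈ -0.5774
RHS = tan(x)+tan(y) ≈ -1.1547
Since -0.5774 ≠ -1.1547, the equation fails at this point, so it cannot hold for all real values of x and y for which both sides are defined.
The correct formula is tan(x+y) = (tan(x) + tan(y))/(1 - tan(x)tan(y)).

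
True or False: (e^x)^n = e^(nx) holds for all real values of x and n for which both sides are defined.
True.

Claim: (e^x)^n = e^(nx).
Reasoning: e^x is a positive real number, and for a positive base B and real exponent n, B^n = e^(n·ln B). With B = e^x, ln B = x, so (e^x)^n = e^(n·x).
So the two sides agree for all real values of x and n for which both sides are defined.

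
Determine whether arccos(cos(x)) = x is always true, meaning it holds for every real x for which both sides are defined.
No, this is NOT an identity.

Claim: arccos(cos(x)) = x.
Test a specific point where both sides are defined: x = -π/2.
LHS = arccos(cos(x)) ≈ 1.5708
RHS = x ≈ -1.5708
Since 1.5708 ≠ -1.5708, the equation fails at this point, so it cannot hold for every real x for which both sides are defined.
arccos only returns values in [0, π], so arccos(cos(x)) = x holds only for x in that interval, not for all real x.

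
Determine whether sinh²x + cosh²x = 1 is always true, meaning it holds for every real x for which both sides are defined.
Claim: sinh²x + cosh²x = 1.
Test a specific point where both sides are defined: x = 3.
LHS = sinh²x + cosh²x ≈ 201.7156
RHS = 1 ≈ 1.0000
Since 201.7156 ≠ 1.0000, the equation fails at this point, so it cannot hold for every real x for which both sides are defined.
The correct hyperbolic identity is cosh²x - sinh²x = 1 (a difference); the sum sinh²x + cosh²x equals cosh(2x).

Conclusion: No, this is NOT an identity.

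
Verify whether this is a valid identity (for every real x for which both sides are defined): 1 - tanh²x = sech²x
Claim: 1 - tanh²x = sech²x.
Reasoning: Divide cosh²x - sinh²x = 1 through by cosh²x (never zero): 1 - tanh²x = 1/cosh²x = sech²x.
So the two sides agree for every real x for which both sides are defined.

Conclusion: Yes, this is an identity.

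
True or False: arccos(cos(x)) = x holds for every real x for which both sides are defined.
False.

Claim: arccos(cos(x)) = x.
Test a specific point where both sides are defined: x = -π/6.
LHS = arccos(cos(x)) ≈ 0.5236
RHS = x ≈ -0.5236
Since 0.5236 ≠ -0.5236, the equation fails at this point, so it cannot hold for every real x for which both sides are defined.
arccos only returns values in [0, π], so arccos(cos(x)) = x holds only for x in that interval, not for all real x.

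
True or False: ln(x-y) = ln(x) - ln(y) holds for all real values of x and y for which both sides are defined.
Claim: ln(x-y) = ln(x) - ln(y).
Test a specific point where both sides are defined: x = 3/2, y = 1/2.
LHS = ln(x-y) ≈ 0.0000
RHS = ln(x) - ln(y) ≈ 1.0986
Since 0.0000 ≠ 1.0986, the equation fails at this point, so it cannot hold for all real values of x and y for which both sides are defined.
ln(x) - ln(y) = ln(x/y), not ln(x-y).

Conclusion: False.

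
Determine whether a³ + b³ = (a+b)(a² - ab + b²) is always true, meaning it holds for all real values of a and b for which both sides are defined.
Yes, this is an identity.

Claim: a³ + b³ = (a+b)(a² - ab + b²).
Reasoning: Expand the right side: (a+b)(a² - ab + b²) = a³ - a²b + ab² + a²b - ab² + b³ = a³ + b³ (the middle terms cancel in pairs).
So the two sides agree for all real values of a and b for which both sides are defined.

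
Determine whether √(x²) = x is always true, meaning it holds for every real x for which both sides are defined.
Claim: √(x²) = x.
Test a specific point where both sides are defined: x = -3.
LHS = √(x²) ≈ 3.0000
RHS = x ≈ -3.0000
Since 3.0000 ≠ -3.0000, the equation fails at this point, so it cannot hold for every real x for which both sides are defined.
√(x²) = |x|, which differs from x whenever x < 0 (both sides are defined for every real x).

Conclusion: No, this is NOT an identity.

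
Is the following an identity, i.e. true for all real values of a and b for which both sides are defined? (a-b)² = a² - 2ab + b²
Claim: (a-b)² = a² - 2ab + b².
Reasoning: Expand: (a-b)² = (a-b)(a-b) = a·a - a·b - b·a + b·b = a² - 2ab + b².
So the two sides agree for all real values of a and b for which both sides are defined.

Conclusion: Yes, this is an identity.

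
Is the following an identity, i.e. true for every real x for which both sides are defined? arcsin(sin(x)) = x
Claim: arcsin(sin(x)) = x.
Test a specific point where both sides are defined: x = π.
LHS = arcsin(sin(x)) ≈ 0.0000
RHS = x ≈ 3.1416
Since 0.0000 ≠ 3.1416, the equation fails at this point, so it cannot hold for every real x for which both sides are defined.
arcsin only returns values in [-π/2, π/2], so arcsin(sin(x)) = x holds only for x in that interval, not for all real x.

Conclusion: No, this is NOT an identity.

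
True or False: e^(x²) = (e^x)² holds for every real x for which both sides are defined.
Claim: e^(x²) = (e^x)².
Test a specific point where both sides are defined: x = -3.
LHS = e^(x²) ≈ 8103.0839
RHS = (e^x)² ≈ 0.0025
Since 8103.0839 ≠ 0.0025, the equation fails at this point, so it cannot hold for every real x for which both sides are defined.
(e^x)² = e^(2x), and 2x ≠ x² in general.

Conclusion: False.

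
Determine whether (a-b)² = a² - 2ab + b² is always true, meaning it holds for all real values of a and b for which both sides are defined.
Claim: (a-b)² = a² - 2ab + b².
Reasoning: Expand: (a-b)² = (a-b)(a-b) = a·a - a·b - b·a + b·b = a² - 2ab + b².
So the two sides agree for all real values of a and b for which both sides are defined.

Conclusion: Yes, this is an identity.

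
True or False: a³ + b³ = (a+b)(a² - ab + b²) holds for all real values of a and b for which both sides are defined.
True.

Claim: a³ + b³ = (a+b)(a² - ab + b²).
Reasoning: Expand the right side: (a+b)(a² - ab + b²) = a³ - a²b + ab² + a²b - ab² + b³ = a³ + b³ (the middle terms cancel in pairs).
So the two sides agree for all real values of a and b for which both sides are defined.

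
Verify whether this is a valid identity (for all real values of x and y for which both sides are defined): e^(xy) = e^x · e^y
No, this is NOT an identity.

Claim: e^(xy) = e^x · e^y.
Test a specific point where both sides are defined: x = 3/2, y = 4.
LHS = e^(xy) ≈ 403.4288
RHS = e^x · e^y ≈ 244.6919
Since 403.4288 ≠ 244.6919, the equation fails at this point, so it cannot hold for all real values of x and y for which both sides are defined.
e^x · e^y = e^(x+y), not e^(xy).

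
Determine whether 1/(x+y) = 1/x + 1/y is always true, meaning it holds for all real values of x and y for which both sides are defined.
Claim: 1/(x+y) = 1/x + 1/y.
Test a specific point where both sides are defined: x = 2, y = -1.
LHS = 1/(x+y) ≈ 1.0000
RHS = 1/x + 1/y ≈ -0.5000
Since 1.0000 ≠ -0.5000, the equation fails at this point, so it cannot hold for all real values of x and y for which both sides are defined.
1/x + 1/y = (x+y)/(xy), which is not 1/(x+y).

Conclusion: No, this is NOT an identity.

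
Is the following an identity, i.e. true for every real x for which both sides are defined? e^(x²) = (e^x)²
No, this is NOT an identity.

Claim: e^(x²) = (e^x)².
Test a specific point where both sides are defined: x = 1/2.
LHS = e^(x²) ≈ 1.2840
RHS = (e^x)² ≈ 2.7183
Since 1.2840 ≠ 2.7183, the equation fails at this point, so it cannot hold for every real x for which both sides are defined.
(e^x)² = e^(2x), and 2x ≠ x² in general.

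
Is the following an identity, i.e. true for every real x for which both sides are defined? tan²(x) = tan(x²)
Claim: tan²(x) = tan(x²).
Test a specific point where both sides are defined: x = -π/4.
LHS = tan²(x) ≈ 1.0000
RHS = tan(x²) ≈ 0.7092
Since 1.0000 ≠ 0.7092, the equation fails at this point, so it cannot hold for every real x for which both sides are defined.
tan²(x) means (tan x)², squaring the output; tan(x²) squares the input. These are different functions.

Conclusion: No, this is NOT an identity.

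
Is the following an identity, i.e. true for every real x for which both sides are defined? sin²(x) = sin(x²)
Claim: sin²(x) = sin(x²).
Test a specific point where both sides are defined: x = π/4.
LHS = sin²(x) ≈ 0.5000
RHS = sin(x²) ≈ 0.5785
Since 0.5000 ≠ 0.5785, the equation fails at this point, so it cannot hold for every real x for which both sides are defined.
sin²(x) means (sin x)², squaring the output; sin(x²) squares the input. These are different functions.

Conclusion: No, this is NOT an identity.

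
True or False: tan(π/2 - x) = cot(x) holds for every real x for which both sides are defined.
Claim: tan(π/2 - x) = cot(x).
Reasoning: tan(π/2 - x) = sin(π/2 - x)/cos(π/2 - x) = cos(x)/sin(x) = cot(x), using the cofunction identities sin(π/2 - x) = cos(x) and cos(π/2 - x) = sin(x).
So the two sides agree for every real x for which both sides are defined.

Conclusion: True.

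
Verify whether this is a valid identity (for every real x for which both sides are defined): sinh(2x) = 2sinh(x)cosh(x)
Claim: sinh(2x) = 2sinh(x)cosh(x).
Reasoning: 2sinh(x)cosh(x) = 2 · (e^x - e^-x)/2 · (e^x + e^-x)/2 = (e^(2x) - e^(-2x))/2 = sinh(2x).
So the two sides agree for every real x for which both sides are defined.

Conclusion: Yes, this is an identity.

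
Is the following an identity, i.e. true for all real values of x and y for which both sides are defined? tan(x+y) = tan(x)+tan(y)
No, this is NOT an identity.

Claim: tan(x+y) = tan(x)+tan(y).
Test a specific point where both sides are defined: x = -π/6, y = 3π/4.
LHS = tan(x+y) ≈ -3.7321
RHS = tan(x)+tan(y) ≈ -1.5774
Since -3.7321 ≠ -1.5774, the equation fails at this point, so it cannot hold for all real values of x and y for which both sides are defined.
The correct formula is tan(x+y) = (tan(x) + tan(y))/(1 - tan(x)tan(y)).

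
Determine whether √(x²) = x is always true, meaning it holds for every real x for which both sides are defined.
No, this is NOT an identity.

Claim: √(x²) = x.
Test a specific point where both sides are defined: x = -1.
LHS = √(x²) ≈ 1.0000
RHS = x ≈ -1.0000
Since 1.0000 ≠ -1.0000, the equation fails at this point, so it cannot hold for every real x for which both sides are defined.
√(x²) = |x|, which differs from x whenever x < 0 (both sides are defined for every real x).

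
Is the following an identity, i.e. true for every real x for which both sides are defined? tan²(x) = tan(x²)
No, this is NOT an identity.

Claim: tan²(x) = tan(x²).
Test a specific point where both sides are defined: x = π.
LHS = tan²(x) ≈ 0.0000
RHS = tan(x²) ≈ 0.4767
Since 0.0000 ≠ 0.4767, the equation fails at this point, so it cannot hold for every real x for which both sides are defined.
tan²(x) means (tan x)², squaring the output; tan(x²) squares the input. These are different functions.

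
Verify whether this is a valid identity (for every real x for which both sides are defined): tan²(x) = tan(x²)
No, this is NOT an identity.

Claim: tan²(x) = tan(x²).
Test a specific point where both sides are defined: x = -π/4.
LHS = tan²(x) ≈ 1.0000
RHS = tan(x²) ≈ 0.7092
Since 1.0000 ≠ 0.7092, the equation fails at this point, so it cannot hold for every real x for which both sides are defined.
tan²(x) means (tan x)², squaring the output; tan(x²) squares the input. These are different functions.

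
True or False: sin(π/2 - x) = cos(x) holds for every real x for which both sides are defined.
True.

Claim: sin(π/2 - x) = cos(x).
Reasoning: Use sin(u - v) = sin(u)cos(v) - cos(u)sin(v) with u = π/2, v = x: sin(π/2)cos(x) - cos(π/2)sin(x) = 1·cos(x) - 0·sin(x) = cos(x).
So the two sides agree for every real x for which both sides are defined.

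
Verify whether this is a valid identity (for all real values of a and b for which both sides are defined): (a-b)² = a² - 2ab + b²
Claim: (a-b)² = a² - 2ab + b².
Reasoning: Expand: (a-b)² = (a-b)(a-b) = a·a - a·b - b·a + b·b = a² - 2ab + b².
So the two sides agree for all real values of a and b for which both sides are defined.

Conclusion: Yes, this is an identity.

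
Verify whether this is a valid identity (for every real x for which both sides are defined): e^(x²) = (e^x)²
Claim: e^(x²) = (e^x)².
Test a specific point where both sides are defined: x = -2.
LHS = e^(x²) ≈ 54.5982
RHS = (e^x)² ≈ 0.0183
Since 54.5982 ≠ 0.0183, the equation fails at this point, so it cannot hold for every real x for which both sides are defined.
(e^x)² = e^(2x), and 2x ≠ x² in general.

Conclusion: No, this is NOT an identity.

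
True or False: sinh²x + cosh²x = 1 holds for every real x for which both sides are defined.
Claim: sinh²x + cosh²x = 1.
Test a specific point where both sides are defined: x = 4.
LHS = sinh²x + cosh²x ≈ 1490.4792
RHS = 1 ≈ 1.0000
Since 1490.4792 ≠ 1.0000, the equation fails at this point, so it cannot hold for every real x for which both sides are defined.
The correct hyperbolic identity is cosh²x - sinh²x = 1 (a difference); the sum sinh²x + cosh²x equals cosh(2x).

Conclusion: False.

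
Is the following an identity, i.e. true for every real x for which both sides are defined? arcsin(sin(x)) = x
Claim: arcsin(sin(x)) = x.
Test a specific point where both sides are defined: x = 3π/4.
LHS = arcsin(sin(x)) ≈ 0.7854
RHS = x ≈ 2.3562
Since 0.7854 ≠ 2.3562, the equation fails at this point, so it cannot hold for every real x for which both sides are defined.
arcsin only returns values in [-π/2, π/2], so arcsin(sin(x)) = x holds only for x in that interval, not for all real x.

Conclusion: No, this is NOT an identity.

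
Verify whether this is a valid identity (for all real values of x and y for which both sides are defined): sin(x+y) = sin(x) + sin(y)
Claim: sin(x+y) = sin(x) + sin(y).
Test a specific point where both sides are defined: x = -π/4, y = π/3.
LHS = sin(x+y) ≈ 0.2588
RHS = sin(x) + sin(y) ≈ 0.1589
Since 0.2588 ≠ 0.1589, the equation fails at this point, so it cannot hold for all real values of x and y for which both sides are defined.
The correct expansion is sin(x+y) = sin(x)cos(y) + cos(x)sin(y); sine is not additive.

Conclusion: No, this is NOT an identity.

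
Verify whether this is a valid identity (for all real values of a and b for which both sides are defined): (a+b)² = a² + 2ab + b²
Yes, this is an identity.

Claim: (a+b)² = a² + 2ab + b².
Reasoning: Expand: (a+b)² = (a+b)(a+b) = a·a + a·b + b·a + b·b = a² + 2ab + b².
So the two sides agree for all real values of a and b for which both sides are defined.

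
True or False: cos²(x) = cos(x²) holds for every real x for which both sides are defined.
False.

Claim: cos²(x) = cos(x²).
Test a specific point where both sides are defined: x = π.
LHS = cos²(x) ≈ 1.0000
RHS = cos(x²) ≈ -0.9027
Since 1.0000 ≠ -0.9027, the equation fails at this point, so it cannot hold for every real x for which both sides are defined.
cos²(x) means (cos x)², squaring the output; cos(x²) squares the input. These are different functions.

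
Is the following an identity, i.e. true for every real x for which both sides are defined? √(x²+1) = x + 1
No, this is NOT an identity.

Claim: √(x²+1) = x + 1.
Test a specific point where both sides are defined: x = 1/2.
LHS = √(x²+1) ≈ 1.1180
RHS = x + 1 ≈ 1.5000
Since 1.1180 ≠ 1.5000, the equation fails at this point, so it cannot hold for every real x for which both sides are defined.
(x+1)² = x² + 2x + 1 ≠ x² + 1 unless x = 0.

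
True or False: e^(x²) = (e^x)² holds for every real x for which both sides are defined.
Claim: e^(x²) = (e^x)².
Test a specific point where both sides are defined: x = -3.
LHS = e^(x²) ≈ 8103.0839
RHS = (e^x)² ≈ 0.0025
Since 8103.0839 ≠ 0.0025, the equation fails at this point, so it cannot hold for every real x for which both sides are defined.
(e^x)² = e^(2x), and 2x ≠ x² in general.

Conclusion: False.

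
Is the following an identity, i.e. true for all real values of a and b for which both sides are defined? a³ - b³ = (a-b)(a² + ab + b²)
Claim: a³ - b³ = (a-b)(a² + ab + b²).
Reasoning: Expand the right side: (a-b)(a² + ab + b²) = a³ + a²b + ab² - a²b - ab² - b³ = a³ - b³ (the middle terms cancel in pairs).
So the two sides agree for all real values of a and b for which both sides are defined.

Conclusion: Yes, this is an identity.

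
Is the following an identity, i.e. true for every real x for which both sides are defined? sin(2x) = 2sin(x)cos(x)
Yes, this is an identity.

Claim: sin(2x) = 2sin(x)cos(x).
Reasoning: Put y = x in the addition formula sin(x+y) = sin(x)cos(y) + cos(x)sin(y): sin(2x) = sin(x)cos(x) + cos(x)sin(x) = 2sin(x)cos(x).
So the two sides agree for every real x for which both sides are defined.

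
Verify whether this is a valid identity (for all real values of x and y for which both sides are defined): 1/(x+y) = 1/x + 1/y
Claim: 1/(x+y) = 1/x + 1/y.
Test a specific point where both sides are defined: x = 4, y = 1.
LHS = 1/(x+y) ≈ 0.2000
RHS = 1/x + 1/y ≈ 1.2500
Since 0.2000 ≠ 1.2500, the equation fails at this point, so it cannot hold for all real values of x and y for which both sides are defined.
1/x + 1/y = (x+y)/(xy), which is not 1/(x+y).

Conclusion: No, this is NOT an identity.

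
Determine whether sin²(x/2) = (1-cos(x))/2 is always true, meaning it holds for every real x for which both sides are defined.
Yes, this is an identity.

Claim: sin²(x/2) = (1-cos(x))/2.
Reasoning: Use cos(2θ) = 1 - 2sin²θ with θ = x/2: cos(x) = 1 - 2sin²(x/2). Solving for sin²(x/2) gives (1 - cos(x))/2.
So the two sides agree for every real x for which both sides are defined.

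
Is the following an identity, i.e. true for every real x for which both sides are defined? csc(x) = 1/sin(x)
Claim: csc(x) = 1/sin(x).
Reasoning: csc(x) is by definition the reciprocal of sin(x), wherever sin(x) ≠ 0.
So the two sides agree for every real x for which both sides are defined.

Conclusion: Yes, this is an identity.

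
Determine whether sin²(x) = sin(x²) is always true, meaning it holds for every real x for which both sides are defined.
Claim: sin²(x) = sin(x²).
Test a specific point where both sides are defined: x = 3π/4.
LHS = sin²(x) ≈ 0.5000
RHS = sin(x²) ≈ -0.6680
Since 0.5000 ≠ -0.6680, the equation fails at this point, so it cannot hold for every real x for which both sides are defined.
sin²(x) means (sin x)², squaring the output; sin(x²) squares the input. These are different functions.

Conclusion: No, this is NOT an identity.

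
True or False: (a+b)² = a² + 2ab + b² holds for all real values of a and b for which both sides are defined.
Claim: (a+b)² = a² + 2ab + b².
Reasoning: Expand: (a+b)² = (a+b)(a+b) = a·a + a·b + b·a + b·b = a² + 2ab + b².
So the two sides agree for all real values of a and b for which both sides are defined.

Conclusion: True.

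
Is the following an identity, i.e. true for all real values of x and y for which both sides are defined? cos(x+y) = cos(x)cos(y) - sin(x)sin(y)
Yes, this is an identity.

Claim: cos(x+y) = cos(x)cos(y) - sin(x)sin(y).
Reasoning: By Euler's formula e^(i(x+y)) = e^(ix)·e^(iy) = (cos x + i·sin x)(cos y + i·sin y). The real part of the left side is cos(x+y); the real part of the product is cos(x)cos(y) - sin(x)sin(y) (since i·i = -1).
So the two sides agree for all real values of x and y for which both sides are defined.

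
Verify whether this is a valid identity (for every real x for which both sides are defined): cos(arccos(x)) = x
Yes, this is an identity.

Claim: cos(arccos(x)) = x.
Reasoning: For -1 ≤ x ≤ 1 (where arccos is defined), arccos(x) is by definition an angle whose cosine equals x. Taking the cosine of that angle returns x. (Note the other order, arccos(cos x) = x, is NOT an identity.)
So the two sides agree for every real x for which both sides are defined.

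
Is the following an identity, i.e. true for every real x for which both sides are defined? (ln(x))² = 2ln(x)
Claim: (ln(x))² = 2ln(x).
Test a specific point where both sides are defined: x = 3.
LHS = (ln(x))² ≈ 1.2069
RHS = 2ln(x) ≈ 2.1972
Since 1.2069 ≠ 2.1972, the equation fails at this point, so it cannot hold for every real x for which both sides are defined.
2ln(x) equals ln(x²), which is not the same as (ln x)².

Conclusion: No, this is NOT an identity.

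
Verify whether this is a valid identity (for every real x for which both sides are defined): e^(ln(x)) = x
Claim: e^(ln(x)) = x.
Reasoning: For x > 0, ln(x) is by definition the exponent p such that e^p = x. Raising e to that exponent therefore returns x: e^(ln x) = x.
So the two sides agree for every real x for which both sides are defined.

Conclusion: Yes, this is an identity.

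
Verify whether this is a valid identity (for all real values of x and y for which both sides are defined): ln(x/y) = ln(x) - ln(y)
Claim: ln(x/y) = ln(x) - ln(y).
Reasoning: Both sides are simultaneously defined only when x, y > 0. Write x = e^p, y = e^q. Then x/y = e^(p-q), so ln(x/y) = p - q = ln(x) - ln(y).
So the two sides agree for all real values of x and y for which both sides are defined.

Conclusion: Yes, this is an identity.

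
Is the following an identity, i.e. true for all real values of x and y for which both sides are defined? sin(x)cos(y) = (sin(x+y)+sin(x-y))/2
Claim: sin(x)cos(y) = (sin(x+y)+sin(x-y))/2.
Reasoning: sin(x+y) = sin(x)cos(y) + cos(x)sin(y) and sin(x-y) = sin(x)cos(y) - cos(x)sin(y). Adding, sin(x+y) + sin(x-y) = 2sin(x)cos(y); divide by 2.
So the two sides agree for all real values of x and y for which both sides are defined.

Conclusion: Yes, this is an identity.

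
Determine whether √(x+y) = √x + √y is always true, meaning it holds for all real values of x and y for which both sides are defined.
No, this is NOT an identity.

Claim: √(x+y) = √x + √y.
Test a specific point where both sides are defined: x = 4, y = 4.
LHS = √(x+y) ≈ 2.8284
RHS = √x + √y ≈ 4.0000
Since 2.8284 ≠ 4.0000, the equation fails at this point, so it cannot hold for all real values of x and y for which both sides are defined.
Squaring the right side gives x + 2√(xy) + y, not x + y.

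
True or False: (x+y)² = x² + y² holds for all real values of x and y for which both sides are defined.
Claim: (x+y)² = x² + y².
Test a specific point where both sides are defined: x = 3, y = 1.
LHS = (x+y)² ≈ 16.0000
RHS = x² + y² ≈ 10.0000
Since 16.0000 ≠ 10.0000, the equation fails at this point, so it cannot hold for all real values of x and y for which both sides are defined.
The correct expansion is (x+y)² = x² + 2xy + y²; the cross term 2xy is missing.

Conclusion: False.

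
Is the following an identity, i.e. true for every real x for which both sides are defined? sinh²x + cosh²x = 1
Claim: sinh²x + cosh²x = 1.
Test a specific point where both sides are defined: x = -2.
LHS = sinh²x + cosh²x ≈ 27.3082
RHS = 1 ≈ 1.0000
Since 27.3082 ≠ 1.0000, the equation fails at this point, so it cannot hold for every real x for which both sides are defined.
The correct hyperbolic identity is cosh²x - sinh²x = 1 (a difference); the sum sinh²x + cosh²x equals cosh(2x).

Conclusion: No, this is NOT an identity.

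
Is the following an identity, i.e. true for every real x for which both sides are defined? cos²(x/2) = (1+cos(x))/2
Claim: cos²(x/2) = (1+cos(x))/2.
Reasoning: Use cos(2θ) = 2cos²θ - 1 with θ = x/2: cos(x) = 2cos²(x/2) - 1. Solving for cos²(x/2) gives (1 + cos(x))/2.
So the two sides agree for every real x for which both sides are defined.

Conclusion: Yes, this is an identity.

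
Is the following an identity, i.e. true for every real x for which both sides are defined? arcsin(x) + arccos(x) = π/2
Claim: arcsin(x) + arccos(x) = π/2.
Reasoning: Both sides are defined for -1 ≤ x ≤ 1. Let θ = arcsin(x), so sin θ = x and θ ∈ [-π/2, π/2]. Then cos(π/2 - θ) = sin θ = x and π/2 - θ ∈ [0, π], which is exactly the range of arccos, so arccos(x) = π/2 - θ. Adding: arcsin(x) + arccos(x) = θ + (π/2 - θ) = π/2.
So the two sides agree for every real x for which both sides are defined.

Conclusion: Yes, this is an identity.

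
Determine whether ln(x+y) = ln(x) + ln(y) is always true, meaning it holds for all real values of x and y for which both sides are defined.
Claim: ln(x+y) = ln(x) + ln(y).
Test a specific point where both sides are defined: x = 2, y = 5.
LHS = ln(x+y) ≈ 1.9459
RHS = ln(x) + ln(y) ≈ 2.3026
Since 1.9459 ≠ 2.3026, the equation fails at this point, so it cannot hold for all real values of x and y for which both sides are defined.
ln(x) + ln(y) = ln(xy), not ln(x+y).

Conclusion: No, this is NOT an identity.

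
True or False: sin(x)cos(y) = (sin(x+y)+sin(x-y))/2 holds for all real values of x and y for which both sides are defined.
True.

Claim: sin(x)cos(y) = (sin(x+y)+sin(x-y))/2.
Reasoning: sin(x+y) = sin(x)cos(y) + cos(x)sin(y) and sin(x-y) = sin(x)cos(y) - cos(x)sin(y). Adding, sin(x+y) + sin(x-y) = 2sin(x)cos(y); divide by 2.
So the two sides agree for all real values of x and y for which both sides are defined.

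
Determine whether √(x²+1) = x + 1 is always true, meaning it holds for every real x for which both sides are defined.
No, this is NOT an identity.

Claim: √(x²+1) = x + 1.
Test a specific point where both sides are defined: x = 3.
LHS = √(x²+1) ≈ 3.1623
RHS = x + 1 ≈ 4.0000
Since 3.1623 ≠ 4.0000, the equation fails at this point, so it cannot hold for every real x for which both sides are defined.
(x+1)² = x² + 2x + 1 ≠ x² + 1 unless x = 0.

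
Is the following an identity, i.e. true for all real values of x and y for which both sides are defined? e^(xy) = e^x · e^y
Claim: e^(xy) = e^x · e^y.
Test a specific point where both sides are defined: x = 1/2, y = 4.
LHS = e^(xy) ≈ 7.3891
RHS = e^x · e^y ≈ 90.0171
Since 7.3891 ≠ 90.0171, the equation fails at this point, so it cannot hold for all real values of x and y for which both sides are defined.
e^x · e^y = e^(x+y), not e^(xy).

Conclusion: No, this is NOT an identity.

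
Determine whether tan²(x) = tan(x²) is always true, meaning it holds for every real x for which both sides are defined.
No, this is NOT an identity.

Claim: tan²(x) = tan(x²).
Test a specific point where both sides are defined: x = -π/4.
LHS = tan²(x) ≈ 1.0000
RHS = tan(x²) ≈ 0.7092
Since 1.0000 ≠ 0.7092, the equation fails at this point, so it cannot hold for every real x for which both sides are defined.
tan²(x) means (tan x)², squaring the output; tan(x²) squares the input. These are different functions.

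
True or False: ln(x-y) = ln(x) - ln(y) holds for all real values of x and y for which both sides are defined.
Claim: ln(x-y) = ln(x) - ln(y).
Test a specific point where both sides are defined: x = 5, y = 1/2.
LHS = ln(x-y) ≈ 1.5041
RHS = ln(x) - ln(y) ≈ 2.3026
Since 1.5041 ≠ 2.3026, the equation fails at this point, so it cannot hold for all real values of x and y for which both sides are defined.
ln(x) - ln(y) = ln(x/y), not ln(x-y).

Conclusion: False.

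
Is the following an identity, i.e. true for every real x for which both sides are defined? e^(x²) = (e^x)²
No, this is NOT an identity.

Claim: e^(x²) = (e^x)².
Test a specific point where both sides are defined: x = 3.
LHS = e^(x²) ≈ 8103.0839
RHS = (e^x)² ≈ 403.4288
Since 8103.0839 ≠ 403.4288, the equation fails at this point, so it cannot hold for every real x for which both sides are defined.
(e^x)² = e^(2x), and 2x ≠ x² in general.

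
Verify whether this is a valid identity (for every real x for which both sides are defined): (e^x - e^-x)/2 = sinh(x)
Yes, this is an identity.

Claim: (e^x - e^-x)/2 = sinh(x).
Reasoning: This is exactly the definition of the hyperbolic sine: sinh(x) := (e^x - e^-x)/2.
So the two sides agree for every real x for which both sides are defined.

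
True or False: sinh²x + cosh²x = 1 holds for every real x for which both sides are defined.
False.

Claim: sinh²x + cosh²x = 1.
Test a specific point where both sides are defined: x = -1.
LHS = sinh²x + cosh²x ≈ 3.7622
RHS = 1 ≈ 1.0000
Since 3.7622 ≠ 1.0000, the equation fails at this point, so it cannot hold for every real x for which both sides are defined.
The correct hyperbolic identity is cosh²x - sinh²x = 1 (a difference); the sum sinh²x + cosh²x equals cosh(2x).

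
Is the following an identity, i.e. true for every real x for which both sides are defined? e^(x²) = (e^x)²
Claim: e^(x²) = (e^x)².
Test a specific point where both sides are defined: x = 3/2.
LHS = e^(x²) ≈ 9.4877
RHS = (e^x)² ≈ 20.0855
Since 9.4877 ≠ 20.0855, the equation fails at this point, so it cannot hold for every real x for which both sides are defined.
(e^x)² = e^(2x), and 2x ≠ x² in general.

Conclusion: No, this is NOT an identity.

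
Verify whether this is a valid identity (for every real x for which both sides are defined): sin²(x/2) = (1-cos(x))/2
Yes, this is an identity.

Claim: sin²(x/2) = (1-cos(x))/2.
Reasoning: Use cos(2θ) = 1 - 2sin²θ with θ = x/2: cos(x) = 1 - 2sin²(x/2). Solving for sin²(x/2) gives (1 - cos(x))/2.
So the two sides agree for every real x for which both sides are defined.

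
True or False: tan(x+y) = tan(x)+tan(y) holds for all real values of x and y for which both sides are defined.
Claim: tan(x+y) = tan(x)+tan(y).
Test a specific point where both sides are defined: x = 2π/3, y = 3π/4.
LHS = tan(x+y) ≈ 3.7321
RHS = tan(x)+tan(y) ≈ -2.7321
Since 3.7321 ≠ -2.7321, the equation fails at this point, so it cannot hold for all real values of x and y for which both sides are defined.
The correct formula is tan(x+y) = (tan(x) + tan(y))/(1 - tan(x)tan(y)).

Conclusion: False.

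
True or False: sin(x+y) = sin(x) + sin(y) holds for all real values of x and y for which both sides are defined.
Claim: sin(x+y) = sin(x) + sin(y).
Test a specific point where both sides are defined: x = -π/4, y = -π/3.
LHS = sin(x+y) ≈ -0.9659
RHS = sin(x) + sin(y) ≈ -1.5731
Since -0.9659 ≠ -1.5731, the equation fails at this point, so it cannot hold for all real values of x and y for which both sides are defined.
The correct expansion is sin(x+y) = sin(x)cos(y) + cos(x)sin(y); sine is not additive.

Conclusion: False.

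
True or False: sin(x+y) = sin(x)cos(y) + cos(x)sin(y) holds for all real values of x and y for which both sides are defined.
True.

Claim: sin(x+y) = sin(x)cos(y) + cos(x)sin(y).
Reasoning: By Euler's formula e^(i(x+y)) = e^(ix)·e^(iy) = (cos x + i·sin x)(cos y + i·sin y). The imaginary part of the left side is sin(x+y); the imaginary part of the product is sin(x)cos(y) + cos(x)sin(y).
So the two sides agree for all real values of x and y for which both sides are defined.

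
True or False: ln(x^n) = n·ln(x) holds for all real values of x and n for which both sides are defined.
True.

Claim: ln(x^n) = n·ln(x).
Reasoning: The right side requires x > 0. For x > 0, x^n = (e^(ln x))^n = e^(n·ln x), so taking ln of both sides gives ln(x^n) = n·ln(x).
So the two sides agree for all real values of x and n for which both sides are defined.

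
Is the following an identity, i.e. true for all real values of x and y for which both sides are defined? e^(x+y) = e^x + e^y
Claim: e^(x+y) = e^x + e^y.
Test a specific point where both sides are defined: x = 1/2, y = 5.
LHS = e^(x+y) ≈ 244.6919
RHS = e^x + e^y ≈ 150.0619
Since 244.6919 ≠ 150.0619, the equation fails at this point, so it cannot hold for all real values of x and y for which both sides are defined.
The correct rule is e^(x+y) = e^x · e^y (a product, not a sum).

Conclusion: No, this is NOT an identity.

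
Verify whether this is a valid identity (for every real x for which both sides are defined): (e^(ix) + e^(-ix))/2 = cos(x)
Yes, this is an identity.

Claim: (e^(ix) + e^(-ix))/2 = cos(x).
Reasoning: By Euler's formula e^(ix) = cos(x) + i·sin(x) and e^(-ix) = cos(x) - i·sin(x). Adding cancels the sine terms: e^(ix) + e^(-ix) = 2cos(x); divide by 2.
So the two sides agree for every real x for which both sides are defined.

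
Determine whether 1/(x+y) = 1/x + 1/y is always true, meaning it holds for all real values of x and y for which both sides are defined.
No, this is NOT an identity.

Claim: 1/(x+y) = 1/x + 1/y.
Test a specific point where both sides are defined: x = -3, y = 1.
LHS = 1/(x+y) ≈ -0.5000
RHS = 1/x + 1/y ≈ 0.6667
Since -0.5000 ≠ 0.6667, the equation fails at this point, so it cannot hold for all real values of x and y for which both sides are defined.
1/x + 1/y = (x+y)/(xy), which is not 1/(x+y).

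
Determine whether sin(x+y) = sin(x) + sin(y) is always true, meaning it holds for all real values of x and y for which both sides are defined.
No, this is NOT an identity.

Claim: sin(x+y) = sin(x) + sin(y).
Test a specific point where both sides are defined: x = 2π/3, y = -π/2.
LHS = sin(x+y) ≈ 0.5000
RHS = sin(x) + sin(y) ≈ -0.1340
Since 0.5000 ≠ -0.1340, the equation fails at this point, so it cannot hold for all real values of x and y for which both sides are defined.
The correct expansion is sin(x+y) = sin(x)cos(y) + cos(x)sin(y); sine is not additive.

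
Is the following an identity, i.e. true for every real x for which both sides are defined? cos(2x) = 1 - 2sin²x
Claim: cos(2x) = 1 - 2sin²x.
Reasoning: cos(2x) = cos²x - sin²x. Replace cos²x by 1 - sin²x: (1 - sin²x) - sin²x = 1 - 2sin²x.
So the two sides agree for every real x for which both sides are defined.

Conclusion: Yes, this is an identity.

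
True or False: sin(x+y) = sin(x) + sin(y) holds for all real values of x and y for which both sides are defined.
False.

Claim: sin(x+y) = sin(x) + sin(y).
Test a specific point where both sides are defined: x = π, y = 3π/4.
LHS = sin(x+y) ≈ -0.7071
RHS = sin(x) + sin(y) ≈ 0.7071
Since -0.7071 ≠ 0.7071, the equation fails at this point, so it cannot hold for all real values of x and y for which both sides are defined.
The correct expansion is sin(x+y) = sin(x)cos(y) + cos(x)sin(y); sine is not additive.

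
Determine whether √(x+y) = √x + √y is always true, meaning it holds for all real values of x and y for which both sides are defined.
Claim: √(x+y) = √x + √y.
Test a specific point where both sides are defined: x = 5, y = 1/2.
LHS = √(x+y) ≈ 2.3452
RHS = √x + √y ≈ 2.9432
Since 2.3452 ≠ 2.9432, the equation fails at this point, so it cannot hold for all real values of x and y for which both sides are defined.
Squaring the right side gives x + 2√(xy) + y, not x + y.

Conclusion: No, this is NOT an identity.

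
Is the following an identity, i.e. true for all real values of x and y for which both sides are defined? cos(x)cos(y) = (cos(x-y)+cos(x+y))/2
Yes, this is an identity.

Claim: cos(x)cos(y) = (cos(x-y)+cos(x+y))/2.
Reasoning: cos(x-y) = cos(x)cos(y) + sin(x)sin(y) and cos(x+y) = cos(x)cos(y) - sin(x)sin(y). Adding, cos(x-y) + cos(x+y) = 2cos(x)cos(y); divide by 2.
So the two sides agree for all real values of x and y for which both sides are defined.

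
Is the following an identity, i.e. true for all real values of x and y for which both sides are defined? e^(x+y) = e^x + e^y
No, this is NOT an identity.

Claim: e^(x+y) = e^x + e^y.
Test a specific point where both sides are defined: x = 1, y = -3.
LHS = e^(x+y) ≈ 0.1353
RHS = e^x + e^y ≈ 2.7681
Since 0.1353 ≠ 2.7681, the equation fails at this point, so it cannot hold for all real values of x and y for which both sides are defined.
The correct rule is e^(x+y) = e^x · e^y (a product, not a sum).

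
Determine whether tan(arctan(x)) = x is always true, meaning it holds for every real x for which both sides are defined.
Claim: tan(arctan(x)) = x.
Reasoning: For every real x, arctan(x) is by definition the angle in (-π/2, π/2) whose tangent equals x. Taking the tangent of that angle returns x.
So the two sides agree for every real x for which both sides are defined.

Conclusion: Yes, this is an identity.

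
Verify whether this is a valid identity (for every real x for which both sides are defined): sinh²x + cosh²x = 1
Claim: sinh²x + cosh²x = 1.
Test a specific point where both sides are defined: x = 2.
LHS = sinh²x + cosh²x ≈ 27.3082
RHS = 1 ≈ 1.0000
Since 27.3082 ≠ 1.0000, the equation fails at this point, so it cannot hold for every real x for which both sides are defined.
The correct hyperbolic identity is cosh²x - sinh²x = 1 (a difference); the sum sinh²x + cosh²x equals cosh(2x).

Conclusion: No, this is NOT an identity.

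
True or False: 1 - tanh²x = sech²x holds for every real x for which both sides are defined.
True.

Claim: 1 - tanh²x = sech²x.
Reasoning: Divide cosh²x - sinh²x = 1 through by cosh²x (never zero): 1 - tanh²x = 1/cosh²x = sech²x.
So the two sides agree for every real x for which both sides are defined.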